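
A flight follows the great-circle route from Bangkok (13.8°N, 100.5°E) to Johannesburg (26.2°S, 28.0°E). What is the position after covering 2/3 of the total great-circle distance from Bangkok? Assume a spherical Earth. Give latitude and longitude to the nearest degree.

≈ 15°S, 54°E

Convert each endpoint to a unit vector on the sphere (x = cos φ cos λ, y = cos φ sin λ, z = sin φ).
The central angle between the endpoints is δ = arccos(p₁·p₂) ≈ 1.413 rad (81.0°).
Interpolate at f = 2/3 with slerp weights a = sin((1−f)δ)/sin δ ≈ 0.460, b = sin(fδ)/sin δ ≈ 0.819.
p = a·p₁ + b·p₂ ≈ (0.568, 0.784, -0.252); φ = arcsin(p_z) ≈ -14.59°, λ = atan2(p_y, p_x) ≈ 54.09°.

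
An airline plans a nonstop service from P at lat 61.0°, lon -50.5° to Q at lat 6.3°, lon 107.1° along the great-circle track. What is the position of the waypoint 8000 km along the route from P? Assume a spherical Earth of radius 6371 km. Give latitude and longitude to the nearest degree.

Convert each endpoint to a unit vector on the sphere (x = cos φ cos λ, y = cos φ sin λ, z = sin φ).
The central angle between the endpoints is δ = arccos(p₁·p₂) ≈ 1.928 rad (110.5°). The total great-circle distance is δ·R ≈ 1.928 × 6371 ≈ 12283 km, so the target fraction is f = 8000/12283 ≈ 0.651.
Interpolate at f ≈ 0.651 with slerp weights a = sin((1−f)δ)/sin δ ≈ 0.665, b = sin(fδ)/sin δ ≈ 1.015.
p = a·p₁ + b·p₂ ≈ (-0.092, 0.715, 0.693); φ = arcsin(p_z) ≈ 43.84°, λ = atan2(p_y, p_x) ≈ 97.30°.

≈ lat 44°, lon 97°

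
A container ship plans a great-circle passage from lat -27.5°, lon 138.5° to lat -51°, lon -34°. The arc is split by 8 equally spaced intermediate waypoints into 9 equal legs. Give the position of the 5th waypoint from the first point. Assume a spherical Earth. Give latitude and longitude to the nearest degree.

The haversine formula gives a central angle δ ≈ 1.767 rad (101.2°) between the endpoints.
Interpolate at f = 5/9 with slerp weights a = sin((1−f)δ)/sin δ ≈ 0.721, b = sin(fδ)/sin δ ≈ 0.848.
p = a·p₁ + b·p₂ ≈ (-0.037, 0.125, -0.991); φ = arcsin(p_z) ≈ -82.50°, λ = atan2(p_y, p_x) ≈ 106.29°.

≈ lat -82°, lon 106°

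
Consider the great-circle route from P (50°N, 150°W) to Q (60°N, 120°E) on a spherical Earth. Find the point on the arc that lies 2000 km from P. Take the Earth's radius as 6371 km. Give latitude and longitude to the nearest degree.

≈ (61°N, 175°W)

Convert each endpoint to a unit vector on the sphere (x = cos φ cos λ, y = cos φ sin λ, z = sin φ).
The central angle between the endpoints is δ = arccos(p₁·p₂) ≈ 0.845 rad (48.4°). The total great-circle distance is δ·R ≈ 0.845 × 6371 ≈ 5386 km, so the target fraction is f = 2000/5386 ≈ 0.371.
Interpolate at f ≈ 0.371 with slerp weights a = sin((1−f)δ)/sin δ ≈ 0.677, b = sin(fδ)/sin δ ≈ 0.413.
p = a·p₁ + b·p₂ ≈ (-0.480, -0.039, 0.876); φ = arcsin(p_z) ≈ 61.20°, λ = atan2(p_y, p_x) ≈ -175.36°.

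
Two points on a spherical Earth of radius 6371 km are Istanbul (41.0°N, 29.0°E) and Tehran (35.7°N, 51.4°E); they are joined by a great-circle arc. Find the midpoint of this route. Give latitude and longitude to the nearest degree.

Convert each endpoint to a unit vector on the sphere (x = cos φ cos λ, y = cos φ sin λ, z = sin φ).
The central angle between the endpoints is δ = arccos(p₁·p₂) ≈ 0.319 rad (18.3°).
Interpolate at f = 1/2 with slerp weights a = sin((1−f)δ)/sin δ ≈ 0.506, b = sin(fδ)/sin δ ≈ 0.506.
p = a·p₁ + b·p₂ ≈ (0.591, 0.507, 0.628); φ = arcsin(p_z) ≈ 38.89°, λ = atan2(p_y, p_x) ≈ 40.62°.

≈ 39°N, 41°E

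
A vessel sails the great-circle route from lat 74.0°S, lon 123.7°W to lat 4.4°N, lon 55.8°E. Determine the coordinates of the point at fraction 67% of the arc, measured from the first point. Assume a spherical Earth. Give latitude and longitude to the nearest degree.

From cos δ = sin φ₁ sin φ₂ + cos φ₁ cos φ₂ cos Δλ, the central angle is δ ≈ 1.927 rad (110.4°).
Interpolate at f = 0.67 with slerp weights a = sin((1−f)δ)/sin δ ≈ 0.634, b = sin(fδ)/sin δ ≈ 1.025.
p = a·p₁ + b·p₂ ≈ (0.478, 0.700, -0.530); φ = arcsin(p_z) ≈ -32.03°, λ = atan2(p_y, p_x) ≈ 55.70°.

≈ lat 32°S, lon 56°E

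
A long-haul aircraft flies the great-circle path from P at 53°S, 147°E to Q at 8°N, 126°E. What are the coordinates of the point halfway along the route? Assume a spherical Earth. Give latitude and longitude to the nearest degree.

≈ 23°S, 134°E

Write both endpoints as unit vectors p₁, p₂ with components (cos φ cos λ, cos φ sin λ, sin φ).
The central angle between the endpoints is δ = arccos(p₁·p₂) ≈ 1.109 rad (63.6°).
Interpolate at f = 1/2 with slerp weights a = sin((1−f)δ)/sin δ ≈ 0.588, b = sin(fδ)/sin δ ≈ 0.588.
p = a·p₁ + b·p₂ ≈ (-0.639, 0.664, -0.388); φ = arcsin(p_z) ≈ -22.82°, λ = atan2(p_y, p_x) ≈ 133.91°.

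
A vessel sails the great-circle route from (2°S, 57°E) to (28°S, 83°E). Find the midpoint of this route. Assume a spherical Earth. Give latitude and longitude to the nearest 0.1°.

Convert each endpoint to a unit vector on the sphere (x = cos φ cos λ, y = cos φ sin λ, z = sin φ).
The central angle between the endpoints is δ = arccos(p₁·p₂) ≈ 0.628 rad (36.0°).
Interpolate at f = 1/2 with slerp weights a = sin((1−f)δ)/sin δ ≈ 0.526, b = sin(fδ)/sin δ ≈ 0.526.
p = a·p₁ + b·p₂ ≈ (0.343, 0.901, -0.265); φ = arcsin(p_z) ≈ -15.37°, λ = atan2(p_y, p_x) ≈ 69.18°.

≈ (15.4°S, 69.2°E)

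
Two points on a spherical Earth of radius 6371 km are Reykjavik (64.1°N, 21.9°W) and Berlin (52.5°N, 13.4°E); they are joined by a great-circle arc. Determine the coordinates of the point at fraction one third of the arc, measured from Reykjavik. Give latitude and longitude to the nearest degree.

Write both endpoints as unit vectors p₁, p₂ with components (cos φ cos λ, cos φ sin λ, sin φ).
The central angle between the endpoints is δ = arccos(p₁·p₂) ≈ 0.375 rad (21.5°).
Interpolate at f = 1/3 with slerp weights a = sin((1−f)δ)/sin δ ≈ 0.675, b = sin(fδ)/sin δ ≈ 0.340.
p = a·p₁ + b·p₂ ≈ (0.475, -0.062, 0.878); φ = arcsin(p_z) ≈ 61.36°, λ = atan2(p_y, p_x) ≈ -7.43°.

≈ 61°N, 7°W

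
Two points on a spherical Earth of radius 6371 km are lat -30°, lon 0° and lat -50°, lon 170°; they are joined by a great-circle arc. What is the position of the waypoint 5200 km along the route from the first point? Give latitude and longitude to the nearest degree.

≈ lat -76°, lon 20°

Write both endpoints as unit vectors p₁, p₂ with components (cos φ cos λ, cos φ sin λ, sin φ).
The central angle between the endpoints is δ = arccos(p₁·p₂) ≈ 1.737 rad (99.5°). The total great-circle distance is δ·R ≈ 1.737 × 6371 ≈ 11065 km, so the target fraction is f = 5200/11065 ≈ 0.470.
Interpolate at f ≈ 0.470 with slerp weights a = sin((1−f)δ)/sin δ ≈ 0.807, b = sin(fδ)/sin δ ≈ 0.739.
p = a·p₁ + b·p₂ ≈ (0.231, 0.082, -0.969); φ = arcsin(p_z) ≈ -75.79°, λ = atan2(p_y, p_x) ≈ 19.62°.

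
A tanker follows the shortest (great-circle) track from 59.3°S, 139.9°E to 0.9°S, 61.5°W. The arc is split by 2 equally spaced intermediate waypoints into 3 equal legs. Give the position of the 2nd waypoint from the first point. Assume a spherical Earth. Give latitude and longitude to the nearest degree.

≈ 39°S, 71°W

Convert each endpoint to a unit vector on the sphere (x = cos φ cos λ, y = cos φ sin λ, z = sin φ).
The central angle between the endpoints is δ = arccos(p₁·p₂) ≈ 2.051 rad (117.5°).
Interpolate at f = 2/3 with slerp weights a = sin((1−f)δ)/sin δ ≈ 0.712, b = sin(fδ)/sin δ ≈ 1.104.
p = a·p₁ + b·p₂ ≈ (0.249, -0.736, -0.630); φ = arcsin(p_z) ≈ -39.02°, λ = atan2(p_y, p_x) ≈ -71.33°.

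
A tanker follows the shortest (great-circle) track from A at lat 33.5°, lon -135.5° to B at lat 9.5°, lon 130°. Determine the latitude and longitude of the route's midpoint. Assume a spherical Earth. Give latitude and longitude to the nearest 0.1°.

Write both endpoints as unit vectors p₁, p₂ with components (cos φ cos λ, cos φ sin λ, sin φ).
The central angle between the endpoints is δ = arccos(p₁·p₂) ≈ 1.544 rad (88.5°).
Interpolate at f = 1/2 with slerp weights a = sin((1−f)δ)/sin δ ≈ 0.698, b = sin(fδ)/sin δ ≈ 0.698.
p = a·p₁ + b·p₂ ≈ (-0.858, 0.119, 0.500); φ = arcsin(p_z) ≈ 30.03°, λ = atan2(p_y, p_x) ≈ 172.07°.

≈ lat 30.0°, lon 172.1°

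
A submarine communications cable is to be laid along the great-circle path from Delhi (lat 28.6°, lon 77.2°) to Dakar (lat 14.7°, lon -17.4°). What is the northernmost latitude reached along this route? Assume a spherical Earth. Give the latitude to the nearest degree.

The great circle lies in the plane with unit normal n̂ = (p₁ × p₂)/|p₁ × p₂|.
Here n̂_z ≈ -0.848; the vertex latitude is φ_max = arccos|n̂_z| ≈ 32.0°.
Check via Clairaut: cos φ_max = |cos φ₁| · sin C = cos(28.6°)·sin(74.9°) ≈ 0.848, again giving ≈ 32.0°.

≈ 32°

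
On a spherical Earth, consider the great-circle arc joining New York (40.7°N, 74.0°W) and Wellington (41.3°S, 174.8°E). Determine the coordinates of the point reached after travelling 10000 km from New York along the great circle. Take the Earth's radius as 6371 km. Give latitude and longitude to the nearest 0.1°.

≈ 18.5°S, 147.2°W

The haversine formula gives a central angle δ ≈ 2.261 rad (129.5°) between the endpoints. The total great-circle distance is δ·R ≈ 2.261 × 6371 ≈ 14402 km, so the target fraction is f = 10000/14402 ≈ 0.694.
Interpolate at f ≈ 0.694 with slerp weights a = sin((1−f)δ)/sin δ ≈ 0.826, b = sin(fδ)/sin δ ≈ 1.296.
p = a·p₁ + b·p₂ ≈ (-0.797, -0.514, -0.317); φ = arcsin(p_z) ≈ -18.47°, λ = atan2(p_y, p_x) ≈ -147.20°.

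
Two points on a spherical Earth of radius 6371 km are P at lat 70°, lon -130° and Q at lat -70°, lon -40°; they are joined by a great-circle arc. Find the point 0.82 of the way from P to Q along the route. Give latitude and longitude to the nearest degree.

≈ lat -47°, lon -69°

Write both endpoints as unit vectors p₁, p₂ with components (cos φ cos λ, cos φ sin λ, sin φ).
The central angle between the endpoints is δ = arccos(p₁·p₂) ≈ 2.653 rad (152.0°).
Interpolate at f = 0.82 with slerp weights a = sin((1−f)δ)/sin δ ≈ 0.979, b = sin(fδ)/sin δ ≈ 1.753.
p = a·p₁ + b·p₂ ≈ (0.244, -0.642, -0.727); φ = arcsin(p_z) ≈ -46.63°, λ = atan2(p_y, p_x) ≈ -69.19°.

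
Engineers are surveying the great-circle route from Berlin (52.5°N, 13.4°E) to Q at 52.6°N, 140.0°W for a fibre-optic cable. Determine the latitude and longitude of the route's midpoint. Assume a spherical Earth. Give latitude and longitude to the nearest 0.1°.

The haversine formula gives a central angle δ ≈ 1.266 rad (72.6°) between the endpoints.
Interpolate at f = 1/2 with slerp weights a = sin((1−f)δ)/sin δ ≈ 0.620, b = sin(fδ)/sin δ ≈ 0.620.
p = a·p₁ + b·p₂ ≈ (0.079, -0.155, 0.985); φ = arcsin(p_z) ≈ 80.01°, λ = atan2(p_y, p_x) ≈ -63.02°.

≈ 80.0°N, 63.0°W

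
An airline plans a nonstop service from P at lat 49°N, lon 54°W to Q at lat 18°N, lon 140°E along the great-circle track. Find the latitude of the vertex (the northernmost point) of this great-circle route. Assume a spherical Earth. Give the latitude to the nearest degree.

The great circle lies in the plane with unit normal n̂ = (p₁ × p₂)/|p₁ × p₂|.
Here n̂_z ≈ -0.163; the vertex latitude is φ_max = arccos|n̂_z| ≈ 80.6°.

≈ 81°N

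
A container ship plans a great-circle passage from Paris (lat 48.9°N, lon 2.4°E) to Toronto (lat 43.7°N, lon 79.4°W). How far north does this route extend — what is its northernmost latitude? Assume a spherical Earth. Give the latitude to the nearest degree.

≈ 54°N

The great circle lies in the plane with unit normal n̂ = (p₁ × p₂)/|p₁ × p₂|.
Here n̂_z ≈ -0.582; the vertex latitude is φ_max = arccos|n̂_z| ≈ 54.4°.
Check via Clairaut: cos φ_max = |cos φ₁| · sin C = cos(48.9°)·sin(62.3°) ≈ 0.582, again giving ≈ 54.4°.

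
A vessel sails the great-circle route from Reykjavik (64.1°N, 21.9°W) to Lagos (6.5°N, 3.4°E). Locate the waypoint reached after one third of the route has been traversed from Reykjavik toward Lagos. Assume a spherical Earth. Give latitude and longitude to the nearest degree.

≈ (46°N, 8°W)

Convert each endpoint to a unit vector on the sphere (x = cos φ cos λ, y = cos φ sin λ, z = sin φ).
The central angle between the endpoints is δ = arccos(p₁·p₂) ≈ 1.054 rad (60.4°).
Interpolate at f = 1/3 with slerp weights a = sin((1−f)δ)/sin δ ≈ 0.743, b = sin(fδ)/sin δ ≈ 0.396.
p = a·p₁ + b·p₂ ≈ (0.694, -0.098, 0.713); φ = arcsin(p_z) ≈ 45.52°, λ = atan2(p_y, p_x) ≈ -8.02°.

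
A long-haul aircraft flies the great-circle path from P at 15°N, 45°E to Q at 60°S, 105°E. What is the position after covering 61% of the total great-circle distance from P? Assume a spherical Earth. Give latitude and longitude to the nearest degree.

≈ 34°S, 70°E

The haversine formula gives a central angle δ ≈ 1.553 rad (89.0°) between the endpoints.
Interpolate at f = 0.61 with slerp weights a = sin((1−f)δ)/sin δ ≈ 0.570, b = sin(fδ)/sin δ ≈ 0.812.
p = a·p₁ + b·p₂ ≈ (0.284, 0.781, -0.556); φ = arcsin(p_z) ≈ -33.77°, λ = atan2(p_y, p_x) ≈ 70.03°.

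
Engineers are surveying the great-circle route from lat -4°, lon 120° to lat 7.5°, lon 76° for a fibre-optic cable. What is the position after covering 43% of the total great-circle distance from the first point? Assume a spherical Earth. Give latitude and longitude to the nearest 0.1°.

≈ lat 1.1°, lon 101.1°

From cos δ = sin φ₁ sin φ₂ + cos φ₁ cos φ₂ cos Δλ, the central angle is δ ≈ 0.792 rad (45.4°).
Interpolate at f = 0.43 with slerp weights a = sin((1−f)δ)/sin δ ≈ 0.613, b = sin(fδ)/sin δ ≈ 0.469.
p = a·p₁ + b·p₂ ≈ (-0.193, 0.981, 0.018); φ = arcsin(p_z) ≈ 1.06°, λ = atan2(p_y, p_x) ≈ 101.14°.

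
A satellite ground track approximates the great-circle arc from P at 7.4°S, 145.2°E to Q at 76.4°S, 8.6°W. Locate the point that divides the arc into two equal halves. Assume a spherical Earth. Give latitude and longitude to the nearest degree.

≈ 54°S, 138°E

Convert each endpoint to a unit vector on the sphere (x = cos φ cos λ, y = cos φ sin λ, z = sin φ).
The central angle between the endpoints is δ = arccos(p₁·p₂) ≈ 1.655 rad (94.8°).
Interpolate at f = 1/2 with slerp weights a = sin((1−f)δ)/sin δ ≈ 0.739, b = sin(fδ)/sin δ ≈ 0.739.
p = a·p₁ + b·p₂ ≈ (-0.430, 0.392, -0.813); φ = arcsin(p_z) ≈ -54.42°, λ = atan2(p_y, p_x) ≈ 137.63°.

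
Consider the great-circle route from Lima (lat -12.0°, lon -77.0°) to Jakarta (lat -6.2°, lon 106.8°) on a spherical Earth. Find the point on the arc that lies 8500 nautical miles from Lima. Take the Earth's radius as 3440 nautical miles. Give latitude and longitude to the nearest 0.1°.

The haversine formula gives a central angle δ ≈ 2.817 rad (161.4°) between the endpoints. The total great-circle distance is δ·R ≈ 2.817 × 3440 ≈ 9691 nmi, so the target fraction is f = 8500/9691 ≈ 0.877.
Interpolate at f ≈ 0.877 with slerp weights a = sin((1−f)δ)/sin δ ≈ 1.065, b = sin(fδ)/sin δ ≈ 1.950.
p = a·p₁ + b·p₂ ≈ (-0.326, 0.841, -0.432); φ = arcsin(p_z) ≈ -25.59°, λ = atan2(p_y, p_x) ≈ 111.19°.

≈ lat -25.6°, lon 111.2°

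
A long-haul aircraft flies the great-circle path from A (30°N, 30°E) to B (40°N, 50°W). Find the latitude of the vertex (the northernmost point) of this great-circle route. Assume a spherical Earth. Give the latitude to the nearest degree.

≈ 43°N

The great circle lies in the plane with unit normal n̂ = (p₁ × p₂)/|p₁ × p₂|.
Here n̂_z ≈ -0.726; the vertex latitude is φ_max = arccos|n̂_z| ≈ 43.4°.
Check via Clairaut: cos φ_max = |cos φ₁| · sin C = cos(30.0°)·sin(57.0°) ≈ 0.726, again giving ≈ 43.4°.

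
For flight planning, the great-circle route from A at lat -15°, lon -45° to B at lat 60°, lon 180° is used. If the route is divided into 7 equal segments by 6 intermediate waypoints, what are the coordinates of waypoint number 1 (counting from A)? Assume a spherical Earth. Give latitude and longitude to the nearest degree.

Write both endpoints as unit vectors p₁, p₂ with components (cos φ cos λ, cos φ sin λ, sin φ).
The central angle between the endpoints is δ = arccos(p₁·p₂) ≈ 2.172 rad (124.4°).
Interpolate at f = 1/7 with slerp weights a = sin((1−f)δ)/sin δ ≈ 1.162, b = sin(fδ)/sin δ ≈ 0.370.
p = a·p₁ + b·p₂ ≈ (0.608, -0.793, 0.020); φ = arcsin(p_z) ≈ 1.15°, λ = atan2(p_y, p_x) ≈ -52.52°.

≈ lat 1°, lon -53°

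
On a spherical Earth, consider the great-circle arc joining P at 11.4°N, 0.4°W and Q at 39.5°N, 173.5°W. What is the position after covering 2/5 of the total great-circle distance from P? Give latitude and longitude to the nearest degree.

Convert each endpoint to a unit vector on the sphere (x = cos φ cos λ, y = cos φ sin λ, z = sin φ).
The central angle between the endpoints is δ = arccos(p₁·p₂) ≈ 2.246 rad (128.7°).
Interpolate at f = 2/5 with slerp weights a = sin((1−f)δ)/sin δ ≈ 1.250, b = sin(fδ)/sin δ ≈ 1.002.
p = a·p₁ + b·p₂ ≈ (0.456, -0.096, 0.885); φ = arcsin(p_z) ≈ 62.20°, λ = atan2(p_y, p_x) ≈ -11.89°.

≈ 62°N, 12°W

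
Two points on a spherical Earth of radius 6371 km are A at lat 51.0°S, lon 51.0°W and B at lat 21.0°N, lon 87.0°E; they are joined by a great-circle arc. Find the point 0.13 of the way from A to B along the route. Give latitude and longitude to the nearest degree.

The haversine formula gives a central angle δ ≈ 2.368 rad (135.7°) between the endpoints.
Interpolate at f = 0.13 with slerp weights a = sin((1−f)δ)/sin δ ≈ 1.263, b = sin(fδ)/sin δ ≈ 0.433.
p = a·p₁ + b·p₂ ≈ (0.521, -0.214, -0.826); φ = arcsin(p_z) ≈ -55.71°, λ = atan2(p_y, p_x) ≈ -22.28°.

≈ lat 56°S, lon 22°W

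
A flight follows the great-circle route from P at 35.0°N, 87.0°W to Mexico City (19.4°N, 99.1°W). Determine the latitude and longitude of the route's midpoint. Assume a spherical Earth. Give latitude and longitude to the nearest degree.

≈ 27°N, 93°W

From cos δ = sin φ₁ sin φ₂ + cos φ₁ cos φ₂ cos Δλ, the central angle is δ ≈ 0.330 rad (18.9°).
Interpolate at f = 1/2 with slerp weights a = sin((1−f)δ)/sin δ ≈ 0.507, b = sin(fδ)/sin δ ≈ 0.507.
p = a·p₁ + b·p₂ ≈ (-0.054, -0.887, 0.459); φ = arcsin(p_z) ≈ 27.33°, λ = atan2(p_y, p_x) ≈ -93.48°.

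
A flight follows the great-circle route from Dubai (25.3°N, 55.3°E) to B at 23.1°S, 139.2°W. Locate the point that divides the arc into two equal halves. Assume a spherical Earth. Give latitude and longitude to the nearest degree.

From cos δ = sin φ₁ sin φ₂ + cos φ₁ cos φ₂ cos Δλ, the central angle is δ ≈ 2.908 rad (166.6°).
Interpolate at f = 1/2 with slerp weights a = sin((1−f)δ)/sin δ ≈ 4.285, b = sin(fδ)/sin δ ≈ 4.285.
p = a·p₁ + b·p₂ ≈ (-0.778, 0.610, 0.150); φ = arcsin(p_z) ≈ 8.63°, λ = atan2(p_y, p_x) ≈ 141.93°.

≈ 9°N, 142°E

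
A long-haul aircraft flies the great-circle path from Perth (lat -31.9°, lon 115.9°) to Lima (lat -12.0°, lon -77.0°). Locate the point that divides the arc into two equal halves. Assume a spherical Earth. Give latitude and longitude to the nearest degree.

≈ lat -72°, lon -129°

Convert each endpoint to a unit vector on the sphere (x = cos φ cos λ, y = cos φ sin λ, z = sin φ).
The central angle between the endpoints is δ = arccos(p₁·p₂) ≈ 2.346 rad (134.4°).
Interpolate at f = 1/2 with slerp weights a = sin((1−f)δ)/sin δ ≈ 1.290, b = sin(fδ)/sin δ ≈ 1.290.
p = a·p₁ + b·p₂ ≈ (-0.195, -0.244, -0.950); φ = arcsin(p_z) ≈ -71.80°, λ = atan2(p_y, p_x) ≈ -128.53°.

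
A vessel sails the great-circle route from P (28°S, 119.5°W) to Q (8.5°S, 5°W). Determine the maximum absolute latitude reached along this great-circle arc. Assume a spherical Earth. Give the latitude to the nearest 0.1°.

The great circle lies in the plane with unit normal n̂ = (p₁ × p₂)/|p₁ × p₂|.
Here n̂_z ≈ +0.831; the vertex latitude is φ_max = arccos|n̂_z| ≈ 33.8°.
Check via Clairaut: cos φ_max = |cos φ₁| · sin C = cos(28.0°)·sin(109.7°) ≈ 0.831, again giving ≈ 33.8°.

≈ 33.8°S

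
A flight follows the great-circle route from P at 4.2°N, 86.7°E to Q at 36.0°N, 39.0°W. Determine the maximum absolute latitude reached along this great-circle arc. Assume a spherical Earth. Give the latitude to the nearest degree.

The great circle lies in the plane with unit normal n̂ = (p₁ × p₂)/|p₁ × p₂|.
Here n̂_z ≈ -0.725; the vertex latitude is φ_max = arccos|n̂_z| ≈ 43.5°.

≈ 44°N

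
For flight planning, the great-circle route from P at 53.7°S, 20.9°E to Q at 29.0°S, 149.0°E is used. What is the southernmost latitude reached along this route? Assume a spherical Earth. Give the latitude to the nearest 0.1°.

The great circle lies in the plane with unit normal n̂ = (p₁ × p₂)/|p₁ × p₂|.
Here n̂_z ≈ +0.409; the vertex latitude is φ_max = arccos|n̂_z| ≈ 65.9°.
Check via Clairaut: cos φ_max = |cos φ₁| · sin C = cos(53.7°)·sin(136.4°) ≈ 0.409, again giving ≈ 65.9°.

≈ 65.9°S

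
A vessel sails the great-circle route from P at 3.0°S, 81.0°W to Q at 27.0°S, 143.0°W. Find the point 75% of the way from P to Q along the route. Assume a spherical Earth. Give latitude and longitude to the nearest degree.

≈ 23°S, 126°W

Convert each endpoint to a unit vector on the sphere (x = cos φ cos λ, y = cos φ sin λ, z = sin φ).
The central angle between the endpoints is δ = arccos(p₁·p₂) ≈ 1.114 rad (63.8°).
Interpolate at f = 0.75 with slerp weights a = sin((1−f)δ)/sin δ ≈ 0.306, b = sin(fδ)/sin δ ≈ 0.826.
p = a·p₁ + b·p₂ ≈ (-0.540, -0.745, -0.391); φ = arcsin(p_z) ≈ -23.03°, λ = atan2(p_y, p_x) ≈ -125.94°.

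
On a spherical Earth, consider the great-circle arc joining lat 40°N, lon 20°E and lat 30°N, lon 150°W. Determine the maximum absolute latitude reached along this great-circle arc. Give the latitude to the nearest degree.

≈ 83°N

The great circle lies in the plane with unit normal n̂ = (p₁ × p₂)/|p₁ × p₂|.
Here n̂_z ≈ -0.122; the vertex latitude is φ_max = arccos|n̂_z| ≈ 83.0°.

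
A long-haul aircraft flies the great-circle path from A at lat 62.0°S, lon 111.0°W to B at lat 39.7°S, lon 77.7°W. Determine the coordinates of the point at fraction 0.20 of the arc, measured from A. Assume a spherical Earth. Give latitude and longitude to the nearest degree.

≈ lat 58°S, lon 101°W

From cos δ = sin φ₁ sin φ₂ + cos φ₁ cos φ₂ cos Δλ, the central angle is δ ≈ 0.524 rad (30.0°).
Interpolate at f = 0.20 with slerp weights a = sin((1−f)δ)/sin δ ≈ 0.813, b = sin(fδ)/sin δ ≈ 0.209.
p = a·p₁ + b·p₂ ≈ (-0.103, -0.514, -0.852); φ = arcsin(p_z) ≈ -58.41°, λ = atan2(p_y, p_x) ≈ -101.29°.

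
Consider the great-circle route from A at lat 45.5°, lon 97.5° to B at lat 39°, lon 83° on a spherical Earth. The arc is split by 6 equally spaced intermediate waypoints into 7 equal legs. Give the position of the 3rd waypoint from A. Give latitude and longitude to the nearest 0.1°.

≈ lat 42.9°, lon 90.9°

Convert each endpoint to a unit vector on the sphere (x = cos φ cos λ, y = cos φ sin λ, z = sin φ).
The central angle between the endpoints is δ = arccos(p₁·p₂) ≈ 0.219 rad (12.5°).
Interpolate at f = 3/7 with slerp weights a = sin((1−f)δ)/sin δ ≈ 0.575, b = sin(fδ)/sin δ ≈ 0.431.
p = a·p₁ + b·p₂ ≈ (-0.012, 0.732, 0.681); φ = arcsin(p_z) ≈ 42.94°, λ = atan2(p_y, p_x) ≈ 90.92°.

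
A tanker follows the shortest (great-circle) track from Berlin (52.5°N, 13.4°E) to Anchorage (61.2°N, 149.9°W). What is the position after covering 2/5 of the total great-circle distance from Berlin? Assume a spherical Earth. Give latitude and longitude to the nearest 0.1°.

Convert each endpoint to a unit vector on the sphere (x = cos φ cos λ, y = cos φ sin λ, z = sin φ).
The central angle between the endpoints is δ = arccos(p₁·p₂) ≈ 1.144 rad (65.5°).
Interpolate at f = 2/5 with slerp weights a = sin((1−f)δ)/sin δ ≈ 0.696, b = sin(fδ)/sin δ ≈ 0.485.
p = a·p₁ + b·p₂ ≈ (0.210, -0.019, 0.978); φ = arcsin(p_z) ≈ 77.83°, λ = atan2(p_y, p_x) ≈ -5.18°.

≈ (77.8°N, 5.2°W)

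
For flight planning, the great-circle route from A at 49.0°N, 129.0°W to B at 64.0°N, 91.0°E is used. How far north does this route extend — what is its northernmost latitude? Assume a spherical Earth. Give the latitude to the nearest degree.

≈ 78°N

The great circle lies in the plane with unit normal n̂ = (p₁ × p₂)/|p₁ × p₂|.
Here n̂_z ≈ -0.208; the vertex latitude is φ_max = arccos|n̂_z| ≈ 78.0°.
Check via Clairaut: cos φ_max = |cos φ₁| · sin C = cos(49.0°)·sin(18.5°) ≈ 0.208, again giving ≈ 78.0°.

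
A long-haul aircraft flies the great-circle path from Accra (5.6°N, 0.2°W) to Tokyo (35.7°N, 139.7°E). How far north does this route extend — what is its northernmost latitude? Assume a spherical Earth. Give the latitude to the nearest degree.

The great circle lies in the plane with unit normal n̂ = (p₁ × p₂)/|p₁ × p₂|.
Here n̂_z ≈ +0.629; the vertex latitude is φ_max = arccos|n̂_z| ≈ 51.0°.
Check via Clairaut: cos φ_max = |cos φ₁| · sin C = cos(5.6°)·sin(39.2°) ≈ 0.629, again giving ≈ 51.0°.

≈ 51°N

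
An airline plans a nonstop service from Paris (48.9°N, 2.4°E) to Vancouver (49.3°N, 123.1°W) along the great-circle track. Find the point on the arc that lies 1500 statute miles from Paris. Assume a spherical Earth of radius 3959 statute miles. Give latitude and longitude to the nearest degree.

The haversine formula gives a central angle δ ≈ 1.243 rad (71.2°) between the endpoints. The total great-circle distance is δ·R ≈ 1.243 × 3959 ≈ 4919 mi, so the target fraction is f = 1500/4919 ≈ 0.305.
Interpolate at f ≈ 0.305 with slerp weights a = sin((1−f)δ)/sin δ ≈ 0.803, b = sin(fδ)/sin δ ≈ 0.391.
p = a·p₁ + b·p₂ ≈ (0.388, -0.191, 0.901); φ = arcsin(p_z) ≈ 64.35°, λ = atan2(p_y, p_x) ≈ -26.23°.

≈ 64°N, 26°W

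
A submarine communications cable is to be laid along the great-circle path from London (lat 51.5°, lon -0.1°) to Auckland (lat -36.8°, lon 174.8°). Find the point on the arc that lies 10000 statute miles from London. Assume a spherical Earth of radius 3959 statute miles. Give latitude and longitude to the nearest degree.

≈ lat -17°, lon 170°

From cos δ = sin φ₁ sin φ₂ + cos φ₁ cos φ₂ cos Δλ, the central angle is δ ≈ 2.877 rad (164.9°). The total great-circle distance is δ·R ≈ 2.877 × 3959 ≈ 11391 mi, so the target fraction is f = 10000/11391 ≈ 0.878.
Interpolate at f ≈ 0.878 with slerp weights a = sin((1−f)δ)/sin δ ≈ 1.318, b = sin(fδ)/sin δ ≈ 2.211.
p = a·p₁ + b·p₂ ≈ (-0.943, 0.159, -0.293); φ = arcsin(p_z) ≈ -17.04°, λ = atan2(p_y, p_x) ≈ 170.42°.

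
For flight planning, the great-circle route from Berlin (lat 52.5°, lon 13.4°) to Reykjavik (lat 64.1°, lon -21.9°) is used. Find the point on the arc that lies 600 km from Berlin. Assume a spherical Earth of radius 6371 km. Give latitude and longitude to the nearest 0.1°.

≈ lat 56.2°, lon 6.7°

From cos δ = sin φ₁ sin φ₂ + cos φ₁ cos φ₂ cos Δλ, the central angle is δ ≈ 0.375 rad (21.5°). The total great-circle distance is δ·R ≈ 0.375 × 6371 ≈ 2386 km, so the target fraction is f = 600/2386 ≈ 0.251.
Interpolate at f ≈ 0.251 with slerp weights a = sin((1−f)δ)/sin δ ≈ 0.756, b = sin(fδ)/sin δ ≈ 0.257.
p = a·p₁ + b·p₂ ≈ (0.552, 0.065, 0.831); φ = arcsin(p_z) ≈ 56.23°, λ = atan2(p_y, p_x) ≈ 6.70°.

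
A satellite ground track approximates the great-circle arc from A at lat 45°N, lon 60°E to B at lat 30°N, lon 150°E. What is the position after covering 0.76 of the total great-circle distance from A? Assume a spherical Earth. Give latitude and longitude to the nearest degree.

Convert each endpoint to a unit vector on the sphere (x = cos φ cos λ, y = cos φ sin λ, z = sin φ).
The central angle between the endpoints is δ = arccos(p₁·p₂) ≈ 1.209 rad (69.3°).
Interpolate at f = 0.76 with slerp weights a = sin((1−f)δ)/sin δ ≈ 0.306, b = sin(fδ)/sin δ ≈ 0.850.
p = a·p₁ + b·p₂ ≈ (-0.529, 0.555, 0.641); φ = arcsin(p_z) ≈ 39.89°, λ = atan2(p_y, p_x) ≈ 133.62°.

≈ lat 40°N, lon 134°E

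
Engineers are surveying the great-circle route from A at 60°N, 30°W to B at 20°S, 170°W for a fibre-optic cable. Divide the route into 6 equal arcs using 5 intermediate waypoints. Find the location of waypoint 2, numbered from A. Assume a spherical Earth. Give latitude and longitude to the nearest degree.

≈ 56°N, 120°W

Convert each endpoint to a unit vector on the sphere (x = cos φ cos λ, y = cos φ sin λ, z = sin φ).
The central angle between the endpoints is δ = arccos(p₁·p₂) ≈ 2.286 rad (131.0°).
Interpolate at f = 2/6 with slerp weights a = sin((1−f)δ)/sin δ ≈ 1.324, b = sin(fδ)/sin δ ≈ 0.915.
p = a·p₁ + b·p₂ ≈ (-0.274, -0.480, 0.833); φ = arcsin(p_z) ≈ 56.45°, λ = atan2(p_y, p_x) ≈ -119.67°.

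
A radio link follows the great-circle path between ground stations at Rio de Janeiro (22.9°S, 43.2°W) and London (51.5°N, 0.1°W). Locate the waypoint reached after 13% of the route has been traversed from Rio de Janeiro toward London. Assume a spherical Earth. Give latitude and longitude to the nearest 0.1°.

Write both endpoints as unit vectors p₁, p₂ with components (cos φ cos λ, cos φ sin λ, sin φ).
The central angle between the endpoints is δ = arccos(p₁·p₂) ≈ 1.456 rad (83.4°).
Interpolate at f = 0.13 with slerp weights a = sin((1−f)δ)/sin δ ≈ 0.961, b = sin(fδ)/sin δ ≈ 0.189.
p = a·p₁ + b·p₂ ≈ (0.763, -0.606, -0.225); φ = arcsin(p_z) ≈ -13.03°, λ = atan2(p_y, p_x) ≈ -38.46°.

≈ 13.0°S, 38.5°W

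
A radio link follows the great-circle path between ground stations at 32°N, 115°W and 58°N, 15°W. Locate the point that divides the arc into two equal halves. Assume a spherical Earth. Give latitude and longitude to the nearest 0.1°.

From cos δ = sin φ₁ sin φ₂ + cos φ₁ cos φ₂ cos Δλ, the central angle is δ ≈ 1.190 rad (68.2°).
Interpolate at f = 1/2 with slerp weights a = sin((1−f)δ)/sin δ ≈ 0.604, b = sin(fδ)/sin δ ≈ 0.604.
p = a·p₁ + b·p₂ ≈ (0.093, -0.547, 0.832); φ = arcsin(p_z) ≈ 56.31°, λ = atan2(p_y, p_x) ≈ -80.38°.

≈ 56.3°N, 80.4°W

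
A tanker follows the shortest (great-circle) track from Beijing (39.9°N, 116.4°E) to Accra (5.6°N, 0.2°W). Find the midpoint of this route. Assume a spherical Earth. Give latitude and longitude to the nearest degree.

≈ 38°N, 46°E

Write both endpoints as unit vectors p₁, p₂ with components (cos φ cos λ, cos φ sin λ, sin φ).
The central angle between the endpoints is δ = arccos(p₁·p₂) ≈ 1.854 rad (106.2°).
Interpolate at f = 1/2 with slerp weights a = sin((1−f)δ)/sin δ ≈ 0.833, b = sin(fδ)/sin δ ≈ 0.833.
p = a·p₁ + b·p₂ ≈ (0.545, 0.569, 0.616); φ = arcsin(p_z) ≈ 37.99°, λ = atan2(p_y, p_x) ≈ 46.27°.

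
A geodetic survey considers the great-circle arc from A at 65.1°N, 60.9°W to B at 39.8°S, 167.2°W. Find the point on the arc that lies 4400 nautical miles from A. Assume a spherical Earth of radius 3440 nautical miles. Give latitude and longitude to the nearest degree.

Convert each endpoint to a unit vector on the sphere (x = cos φ cos λ, y = cos φ sin λ, z = sin φ).
The central angle between the endpoints is δ = arccos(p₁·p₂) ≈ 2.307 rad (132.2°). The total great-circle distance is δ·R ≈ 2.307 × 3440 ≈ 7936 nmi, so the target fraction is f = 4400/7936 ≈ 0.554.
Interpolate at f ≈ 0.554 with slerp weights a = sin((1−f)δ)/sin δ ≈ 1.155, b = sin(fδ)/sin δ ≈ 1.292.
p = a·p₁ + b·p₂ ≈ (-0.732, -0.645, 0.221); φ = arcsin(p_z) ≈ 12.75°, λ = atan2(p_y, p_x) ≈ -138.60°.

≈ 13°N, 139°W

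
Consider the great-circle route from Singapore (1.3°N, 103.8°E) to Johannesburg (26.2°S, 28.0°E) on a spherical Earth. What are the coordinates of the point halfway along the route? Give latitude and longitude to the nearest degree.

Convert each endpoint to a unit vector on the sphere (x = cos φ cos λ, y = cos φ sin λ, z = sin φ).
The central angle between the endpoints is δ = arccos(p₁·p₂) ≈ 1.359 rad (77.9°).
Interpolate at f = 1/2 with slerp weights a = sin((1−f)δ)/sin δ ≈ 0.643, b = sin(fδ)/sin δ ≈ 0.643.
p = a·p₁ + b·p₂ ≈ (0.356, 0.895, -0.269); φ = arcsin(p_z) ≈ -15.62°, λ = atan2(p_y, p_x) ≈ 68.31°.

≈ (16°S, 68°E)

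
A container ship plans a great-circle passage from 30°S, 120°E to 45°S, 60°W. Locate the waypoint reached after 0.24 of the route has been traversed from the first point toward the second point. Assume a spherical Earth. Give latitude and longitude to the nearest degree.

≈ 55°S, 120°E

Write both endpoints as unit vectors p₁, p₂ with components (cos φ cos λ, cos φ sin λ, sin φ).
The central angle between the endpoints is δ = arccos(p₁·p₂) ≈ 1.833 rad (105.0°).
Interpolate at f = 0.24 with slerp weights a = sin((1−f)δ)/sin δ ≈ 1.019, b = sin(fδ)/sin δ ≈ 0.441.
p = a·p₁ + b·p₂ ≈ (-0.285, 0.494, -0.821); φ = arcsin(p_z) ≈ -55.20°, λ = atan2(p_y, p_x) ≈ 120.00°.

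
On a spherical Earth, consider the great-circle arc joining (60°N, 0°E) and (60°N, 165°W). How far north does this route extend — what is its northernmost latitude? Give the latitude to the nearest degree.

≈ 86°N

The great circle lies in the plane with unit normal n̂ = (p₁ × p₂)/|p₁ × p₂|.
Here n̂_z ≈ -0.075; the vertex latitude is φ_max = arccos|n̂_z| ≈ 85.7°.
Check via Clairaut: cos φ_max = |cos φ₁| · sin C = cos(60.0°)·sin(8.6°) ≈ 0.075, again giving ≈ 85.7°.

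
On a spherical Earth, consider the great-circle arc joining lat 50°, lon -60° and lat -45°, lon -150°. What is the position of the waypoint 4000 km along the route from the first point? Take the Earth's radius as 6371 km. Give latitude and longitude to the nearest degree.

From cos δ = sin φ₁ sin φ₂ + cos φ₁ cos φ₂ cos Δλ, the central angle is δ ≈ 2.143 rad (122.8°). The total great-circle distance is δ·R ≈ 2.143 × 6371 ≈ 13654 km, so the target fraction is f = 4000/13654 ≈ 0.293.
Interpolate at f ≈ 0.293 with slerp weights a = sin((1−f)δ)/sin δ ≈ 1.188, b = sin(fδ)/sin δ ≈ 0.699.
p = a·p₁ + b·p₂ ≈ (-0.046, -0.908, 0.416); φ = arcsin(p_z) ≈ 24.57°, λ = atan2(p_y, p_x) ≈ -92.91°.

≈ lat 25°, lon -93°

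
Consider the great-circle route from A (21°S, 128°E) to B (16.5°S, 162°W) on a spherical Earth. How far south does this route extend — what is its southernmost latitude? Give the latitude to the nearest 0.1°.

The great circle lies in the plane with unit normal n̂ = (p₁ × p₂)/|p₁ × p₂|.
Here n̂_z ≈ +0.921; the vertex latitude is φ_max = arccos|n̂_z| ≈ 22.9°.

≈ 22.9°S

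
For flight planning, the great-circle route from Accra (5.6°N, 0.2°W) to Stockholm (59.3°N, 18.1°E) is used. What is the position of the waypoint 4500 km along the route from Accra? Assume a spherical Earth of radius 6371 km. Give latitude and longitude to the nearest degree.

Convert each endpoint to a unit vector on the sphere (x = cos φ cos λ, y = cos φ sin λ, z = sin φ).
The central angle between the endpoints is δ = arccos(p₁·p₂) ≈ 0.969 rad (55.5°). The total great-circle distance is δ·R ≈ 0.969 × 6371 ≈ 6172 km, so the target fraction is f = 4500/6172 ≈ 0.729.
Interpolate at f ≈ 0.729 with slerp weights a = sin((1−f)δ)/sin δ ≈ 0.315, b = sin(fδ)/sin δ ≈ 0.787.
p = a·p₁ + b·p₂ ≈ (0.695, 0.124, 0.708); φ = arcsin(p_z) ≈ 45.06°, λ = atan2(p_y, p_x) ≈ 10.10°.

≈ (45°N, 10°E)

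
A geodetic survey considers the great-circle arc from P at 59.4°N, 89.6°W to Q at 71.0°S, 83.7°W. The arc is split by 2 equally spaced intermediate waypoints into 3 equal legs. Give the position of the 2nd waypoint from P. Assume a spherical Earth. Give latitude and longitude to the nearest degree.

≈ 28°S, 87°W

From cos δ = sin φ₁ sin φ₂ + cos φ₁ cos φ₂ cos Δλ, the central angle is δ ≈ 2.277 rad (130.5°).
Interpolate at f = 2/3 with slerp weights a = sin((1−f)δ)/sin δ ≈ 0.905, b = sin(fδ)/sin δ ≈ 1.313.
p = a·p₁ + b·p₂ ≈ (0.050, -0.885, -0.462); φ = arcsin(p_z) ≈ -27.55°, λ = atan2(p_y, p_x) ≈ -86.76°.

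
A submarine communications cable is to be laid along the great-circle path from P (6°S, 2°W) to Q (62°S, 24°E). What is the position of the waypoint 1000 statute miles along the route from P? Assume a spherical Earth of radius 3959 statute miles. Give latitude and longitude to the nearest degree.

≈ (20°S, 2°E)

Write both endpoints as unit vectors p₁, p₂ with components (cos φ cos λ, cos φ sin λ, sin φ).
The central angle between the endpoints is δ = arccos(p₁·p₂) ≈ 1.033 rad (59.2°). The total great-circle distance is δ·R ≈ 1.033 × 3959 ≈ 4091 mi, so the target fraction is f = 1000/4091 ≈ 0.244.
Interpolate at f ≈ 0.244 with slerp weights a = sin((1−f)δ)/sin δ ≈ 0.819, b = sin(fδ)/sin δ ≈ 0.291.
p = a·p₁ + b·p₂ ≈ (0.939, 0.027, -0.343); φ = arcsin(p_z) ≈ -20.03°, λ = atan2(p_y, p_x) ≈ 1.65°.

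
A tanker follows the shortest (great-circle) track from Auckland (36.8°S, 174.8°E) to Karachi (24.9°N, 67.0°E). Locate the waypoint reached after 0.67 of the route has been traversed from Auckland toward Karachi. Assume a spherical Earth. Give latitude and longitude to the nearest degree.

≈ (2°N, 100°E)

Convert each endpoint to a unit vector on the sphere (x = cos φ cos λ, y = cos φ sin λ, z = sin φ).
The central angle between the endpoints is δ = arccos(p₁·p₂) ≈ 2.065 rad (118.3°).
Interpolate at f = 0.67 with slerp weights a = sin((1−f)δ)/sin δ ≈ 0.715, b = sin(fδ)/sin δ ≈ 1.116.
p = a·p₁ + b·p₂ ≈ (-0.175, 0.984, 0.041); φ = arcsin(p_z) ≈ 2.37°, λ = atan2(p_y, p_x) ≈ 100.09°.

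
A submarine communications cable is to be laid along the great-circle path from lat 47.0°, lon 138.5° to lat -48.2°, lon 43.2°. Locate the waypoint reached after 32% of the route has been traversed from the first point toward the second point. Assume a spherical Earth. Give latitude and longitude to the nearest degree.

≈ lat 18°, lon 105°

Write both endpoints as unit vectors p₁, p₂ with components (cos φ cos λ, cos φ sin λ, sin φ).
The central angle between the endpoints is δ = arccos(p₁·p₂) ≈ 2.198 rad (126.0°).
Interpolate at f = 0.32 with slerp weights a = sin((1−f)δ)/sin δ ≈ 1.232, b = sin(fδ)/sin δ ≈ 0.799.
p = a·p₁ + b·p₂ ≈ (-0.241, 0.921, 0.305); φ = arcsin(p_z) ≈ 17.77°, λ = atan2(p_y, p_x) ≈ 104.65°.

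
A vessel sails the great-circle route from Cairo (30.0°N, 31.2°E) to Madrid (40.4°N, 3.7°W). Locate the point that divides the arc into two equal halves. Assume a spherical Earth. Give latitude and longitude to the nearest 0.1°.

≈ 36.5°N, 14.9°E

Convert each endpoint to a unit vector on the sphere (x = cos φ cos λ, y = cos φ sin λ, z = sin φ).
The central angle between the endpoints is δ = arccos(p₁·p₂) ≈ 0.526 rad (30.1°).
Interpolate at f = 1/2 with slerp weights a = sin((1−f)δ)/sin δ ≈ 0.518, b = sin(fδ)/sin δ ≈ 0.518.
p = a·p₁ + b·p₂ ≈ (0.777, 0.207, 0.594); φ = arcsin(p_z) ≈ 36.48°, λ = atan2(p_y, p_x) ≈ 14.91°.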